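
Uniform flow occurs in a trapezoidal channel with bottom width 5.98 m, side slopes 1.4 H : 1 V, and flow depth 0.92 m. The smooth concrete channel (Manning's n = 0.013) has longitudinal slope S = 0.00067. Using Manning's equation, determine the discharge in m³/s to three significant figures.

A = (b + z·y)·y = (5.98 + 1.4×0.92)×0.92 = 6.687 m²
P = b + 2y√(1+z²) = 5.98 + 2×0.92×√(1+1.4²) = 9.146 m
R = A/P = 6.687/9.146 = 0.7311 m
Q = (1/n)·A·R^(2/3)·S^(1/2) = (1/0.013) × 6.687 × 0.7311^(2/3) × 0.00067^(1/2) = 10.80 m³/s

10.8 m³/s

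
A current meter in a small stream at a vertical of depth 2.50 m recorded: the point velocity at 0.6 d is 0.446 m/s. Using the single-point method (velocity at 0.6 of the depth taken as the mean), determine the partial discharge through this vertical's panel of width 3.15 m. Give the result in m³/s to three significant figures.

3.51 m³/s

v̄ = v₀.₆ = 0.446 m/s
q = v̄ × d × w = 0.4460 × 2.50 × 3.15 = 3.512 m³/s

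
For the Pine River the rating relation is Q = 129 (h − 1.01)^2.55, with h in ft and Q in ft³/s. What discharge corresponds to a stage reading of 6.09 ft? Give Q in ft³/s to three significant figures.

Q = 129 × (6.09 − 1.01)^2.55 = 129 × 5.08^2.55 = 8138 ft³/s

8140 ft³/s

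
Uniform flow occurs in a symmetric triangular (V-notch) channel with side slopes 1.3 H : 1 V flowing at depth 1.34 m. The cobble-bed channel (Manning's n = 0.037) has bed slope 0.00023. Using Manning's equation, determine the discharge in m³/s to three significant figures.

A = z·y² = 1.3×1.34² = 2.334 m²
P = 2y√(1+z²) = 2×1.34×√(1+1.3²) = 4.396 m
R = A/P = 2.334/4.396 = 0.5311 m
Q = (1/n)·A·R^(2/3)·S^(1/2) = (1/0.037) × 2.334 × 0.5311^(2/3) × 0.00023^(1/2) = 0.6274 m³/s

0.627 m³/s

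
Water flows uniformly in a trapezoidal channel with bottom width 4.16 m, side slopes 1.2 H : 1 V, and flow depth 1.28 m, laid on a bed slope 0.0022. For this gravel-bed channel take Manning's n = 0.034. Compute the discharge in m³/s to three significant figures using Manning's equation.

A = (b + z·y)·y = (4.16 + 1.2×1.28)×1.28 = 7.291 m²
P = b + 2y√(1+z²) = 4.16 + 2×1.28×√(1+1.2²) = 8.159 m
R = A/P = 7.291/8.159 = 0.8936 m
Q = (1/n)·A·R^(2/3)·S^(1/2) = (1/0.034) × 7.291 × 0.8936^(2/3) × 0.0022^(1/2) = 9.331 m³/s

9.33 m³/s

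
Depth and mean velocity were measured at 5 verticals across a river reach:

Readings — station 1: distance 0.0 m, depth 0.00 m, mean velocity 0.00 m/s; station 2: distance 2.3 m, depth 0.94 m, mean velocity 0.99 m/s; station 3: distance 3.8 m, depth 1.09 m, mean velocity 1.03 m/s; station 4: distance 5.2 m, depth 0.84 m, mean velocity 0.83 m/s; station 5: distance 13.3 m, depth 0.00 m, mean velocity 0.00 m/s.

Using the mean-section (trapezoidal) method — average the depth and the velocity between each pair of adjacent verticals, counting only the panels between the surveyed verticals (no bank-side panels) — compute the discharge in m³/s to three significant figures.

Panel 1-2: Δb = 2.3 m, d̄ = (0.00+0.94)/2 = 0.47, v̄ = (0.00+0.99)/2 = 0.495 → q = 2.3×0.47×0.495 = 0.5351 m³/s
Panel 2-3: Δb = 1.5 m, d̄ = (0.94+1.09)/2 = 1.015, v̄ = (0.99+1.03)/2 = 1.01 → q = 1.5×1.015×1.01 = 1.538 m³/s
Panel 3-4: Δb = 1.4 m, d̄ = (1.09+0.84)/2 = 0.965, v̄ = (1.03+0.83)/2 = 0.93 → q = 1.4×0.965×0.93 = 1.256 m³/s
Panel 4-5: Δb = 8.1 m, d̄ = (0.84+0.00)/2 = 0.42, v̄ = (0.83+0.00)/2 = 0.415 → q = 8.1×0.42×0.415 = 1.412 m³/s
Q = Σ q = 4.741 m³/s

4.74 m³/s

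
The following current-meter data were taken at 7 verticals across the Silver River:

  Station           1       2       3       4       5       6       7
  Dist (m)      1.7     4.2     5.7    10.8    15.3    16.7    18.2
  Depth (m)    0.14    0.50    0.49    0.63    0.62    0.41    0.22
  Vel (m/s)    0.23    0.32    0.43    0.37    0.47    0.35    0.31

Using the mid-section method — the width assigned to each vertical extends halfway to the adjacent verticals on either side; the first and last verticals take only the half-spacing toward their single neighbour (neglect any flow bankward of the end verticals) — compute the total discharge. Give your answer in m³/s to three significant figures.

w_1 = (4.2 − 1.7)/2 = 1.25 m; q_1 = 0.23 × 0.14 × 1.25 = 0.04025 m³/s
w_2 = (5.7 − 1.7)/2 = 2 m; q_2 = 0.32 × 0.50 × 2 = 0.3200 m³/s
w_3 = (10.8 − 4.2)/2 = 3.3 m; q_3 = 0.43 × 0.49 × 3.3 = 0.6953 m³/s
w_4 = (15.3 − 5.7)/2 = 4.8 m; q_4 = 0.37 × 0.63 × 4.8 = 1.119 m³/s
w_5 = (16.7 − 10.8)/2 = 2.95 m; q_5 = 0.47 × 0.62 × 2.95 = 0.8596 m³/s
w_6 = (18.2 − 15.3)/2 = 1.45 m; q_6 = 0.35 × 0.41 × 1.45 = 0.2081 m³/s
w_7 = (18.2 − 16.7)/2 = 0.75 m; q_7 = 0.31 × 0.22 × 0.75 = 0.05115 m³/s
Q = Σ qᵢ = 3.293 m³/s

3.29 m³/s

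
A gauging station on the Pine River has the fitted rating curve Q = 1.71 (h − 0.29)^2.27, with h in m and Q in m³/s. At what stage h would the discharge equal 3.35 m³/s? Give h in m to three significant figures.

h − h₀ = (Q/C)^(1/b) = (3.35/1.71)^(1/2.27) = 1.345 m
h = 0.29 + 1.345 = 1.635 m

1.63 m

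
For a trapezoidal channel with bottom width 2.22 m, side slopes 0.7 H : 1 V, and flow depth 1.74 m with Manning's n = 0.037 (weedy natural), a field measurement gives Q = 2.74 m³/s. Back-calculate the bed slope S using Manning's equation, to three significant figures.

0.000319

A = (b + z·y)·y = (2.22 + 0.7×1.74)×1.74 = 5.982 m²
P = b + 2y√(1+z²) = 2.22 + 2×1.74×√(1+0.7²) = 6.468 m
R = A/P = 5.982/6.468 = 0.9249 m
S = (Q·n / (1·A·R^(2/3)))² = (2.74×0.037 / (1×5.982×0.9493))² = 0.0003187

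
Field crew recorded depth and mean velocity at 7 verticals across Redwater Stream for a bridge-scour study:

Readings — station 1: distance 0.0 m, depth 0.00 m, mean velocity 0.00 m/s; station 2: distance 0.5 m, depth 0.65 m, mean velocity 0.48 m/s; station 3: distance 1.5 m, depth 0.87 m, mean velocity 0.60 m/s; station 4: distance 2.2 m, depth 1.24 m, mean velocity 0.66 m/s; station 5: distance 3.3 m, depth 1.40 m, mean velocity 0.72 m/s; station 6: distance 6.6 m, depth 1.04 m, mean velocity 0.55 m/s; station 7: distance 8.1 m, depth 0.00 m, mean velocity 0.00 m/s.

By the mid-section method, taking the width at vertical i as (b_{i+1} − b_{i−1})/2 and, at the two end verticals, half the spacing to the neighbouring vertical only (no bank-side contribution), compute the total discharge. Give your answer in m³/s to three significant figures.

w_2 = (1.5 − 0.0)/2 = 0.75 m; q_2 = 0.48 × 0.65 × 0.75 = 0.2340 m³/s
w_3 = (2.2 − 0.5)/2 = 0.85 m; q_3 = 0.60 × 0.87 × 0.85 = 0.4437 m³/s
w_4 = (3.3 − 1.5)/2 = 0.9 m; q_4 = 0.66 × 1.24 × 0.9 = 0.7366 m³/s
w_5 = (6.6 − 2.2)/2 = 2.2 m; q_5 = 0.72 × 1.40 × 2.2 = 2.218 m³/s
w_6 = (8.1 − 3.3)/2 = 2.4 m; q_6 = 0.55 × 1.04 × 2.4 = 1.373 m³/s
Stations 1, 7 contribute zero (depth or velocity is 0).
Q = Σ qᵢ = 5.005 m³/s

5.00 m³/s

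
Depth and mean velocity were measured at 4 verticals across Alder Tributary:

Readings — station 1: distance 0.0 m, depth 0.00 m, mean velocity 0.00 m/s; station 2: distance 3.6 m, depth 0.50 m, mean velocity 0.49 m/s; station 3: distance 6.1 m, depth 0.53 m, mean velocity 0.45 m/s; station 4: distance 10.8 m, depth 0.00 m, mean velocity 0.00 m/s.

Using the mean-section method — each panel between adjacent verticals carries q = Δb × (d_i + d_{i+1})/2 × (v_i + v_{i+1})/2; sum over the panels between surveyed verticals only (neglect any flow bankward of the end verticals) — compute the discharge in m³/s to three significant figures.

1.11 m³/s

Panel 1-2: Δb = 3.6 m, d̄ = (0.00+0.50)/2 = 0.25, v̄ = (0.00+0.49)/2 = 0.245 → q = 3.6×0.25×0.245 = 0.2205 m³/s
Panel 2-3: Δb = 2.5 m, d̄ = (0.50+0.53)/2 = 0.515, v̄ = (0.49+0.45)/2 = 0.47 → q = 2.5×0.515×0.47 = 0.6051 m³/s
Panel 3-4: Δb = 4.7 m, d̄ = (0.53+0.00)/2 = 0.265, v̄ = (0.45+0.00)/2 = 0.225 → q = 4.7×0.265×0.225 = 0.2802 m³/s
Q = Σ q = 1.106 m³/s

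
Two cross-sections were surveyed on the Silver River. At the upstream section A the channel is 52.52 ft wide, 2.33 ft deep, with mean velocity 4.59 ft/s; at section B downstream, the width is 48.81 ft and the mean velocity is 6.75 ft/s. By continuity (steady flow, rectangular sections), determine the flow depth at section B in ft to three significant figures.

1.70 ft

Q = A₁V₁ = (52.52×2.33) × 4.59 = 561.7 ft³/s
d₂ = Q/(b₂ V₂) = 561.7/(48.81×6.75) = 1.705 ft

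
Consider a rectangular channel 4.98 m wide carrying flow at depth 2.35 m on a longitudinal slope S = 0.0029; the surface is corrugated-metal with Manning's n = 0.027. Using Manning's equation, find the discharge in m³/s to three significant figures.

A = b·y = 4.98 × 2.35 = 11.70 m²
P = b + 2y = 4.98 + 2×2.35 = 9.680 m
R = A/P = 11.70/9.680 = 1.209 m
Q = (1/n)·A·R^(2/3)·S^(1/2) = (1/0.027) × 11.70 × 1.209^(2/3) × 0.0029^(1/2) = 26.49 m³/s

26.5 m³/s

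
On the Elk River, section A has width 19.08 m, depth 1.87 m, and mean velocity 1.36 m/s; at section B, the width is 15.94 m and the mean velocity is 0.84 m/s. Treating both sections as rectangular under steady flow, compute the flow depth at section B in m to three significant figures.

Q = A₁V₁ = (19.08×1.87) × 1.36 = 48.52 m³/s
d₂ = Q/(b₂ V₂) = 48.52/(15.94×0.84) = 3.624 m

3.62 m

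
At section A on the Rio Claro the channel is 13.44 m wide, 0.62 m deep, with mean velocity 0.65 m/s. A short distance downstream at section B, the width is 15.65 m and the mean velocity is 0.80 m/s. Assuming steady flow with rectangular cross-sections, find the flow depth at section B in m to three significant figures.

0.433 m

Q = A₁V₁ = (13.44×0.62) × 0.65 = 5.416 m³/s
d₂ = Q/(b₂ V₂) = 5.416/(15.65×0.80) = 0.4326 m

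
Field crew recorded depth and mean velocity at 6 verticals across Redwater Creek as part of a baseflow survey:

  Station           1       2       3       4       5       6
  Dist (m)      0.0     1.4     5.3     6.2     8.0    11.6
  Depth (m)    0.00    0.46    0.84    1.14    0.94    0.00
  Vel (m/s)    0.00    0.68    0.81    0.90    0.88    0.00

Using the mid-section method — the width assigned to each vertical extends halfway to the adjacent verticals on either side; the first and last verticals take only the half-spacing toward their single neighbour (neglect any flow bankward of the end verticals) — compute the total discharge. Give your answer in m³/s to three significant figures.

w_2 = (5.3 − 0.0)/2 = 2.65 m; q_2 = 0.68 × 0.46 × 2.65 = 0.8289 m³/s
w_3 = (6.2 − 1.4)/2 = 2.4 m; q_3 = 0.81 × 0.84 × 2.4 = 1.633 m³/s
w_4 = (8.0 − 5.3)/2 = 1.35 m; q_4 = 0.90 × 1.14 × 1.35 = 1.385 m³/s
w_5 = (11.6 − 6.2)/2 = 2.7 m; q_5 = 0.88 × 0.94 × 2.7 = 2.233 m³/s
Stations 1, 6 contribute zero (depth or velocity is 0).
Q = Σ qᵢ = 6.080 m³/s

6.08 m³/s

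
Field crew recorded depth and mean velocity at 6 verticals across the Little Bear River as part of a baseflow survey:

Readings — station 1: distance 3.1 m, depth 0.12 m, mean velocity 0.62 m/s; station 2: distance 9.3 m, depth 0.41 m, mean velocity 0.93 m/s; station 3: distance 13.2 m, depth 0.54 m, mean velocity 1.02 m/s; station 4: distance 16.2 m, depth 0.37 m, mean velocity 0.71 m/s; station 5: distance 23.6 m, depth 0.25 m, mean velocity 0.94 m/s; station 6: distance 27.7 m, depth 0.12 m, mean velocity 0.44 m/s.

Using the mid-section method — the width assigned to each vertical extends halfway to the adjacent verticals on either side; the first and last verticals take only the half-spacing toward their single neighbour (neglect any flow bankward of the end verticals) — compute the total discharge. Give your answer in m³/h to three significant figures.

w_1 = (9.3 − 3.1)/2 = 3.1 m; q_1 = 0.62 × 0.12 × 3.1 = 0.2306 m³/s
w_2 = (13.2 − 3.1)/2 = 5.05 m; q_2 = 0.93 × 0.41 × 5.05 = 1.926 m³/s
w_3 = (16.2 − 9.3)/2 = 3.45 m; q_3 = 1.02 × 0.54 × 3.45 = 1.900 m³/s
w_4 = (23.6 − 13.2)/2 = 5.2 m; q_4 = 0.71 × 0.37 × 5.2 = 1.366 m³/s
w_5 = (27.7 − 16.2)/2 = 5.75 m; q_5 = 0.94 × 0.25 × 5.75 = 1.351 m³/s
w_6 = (27.7 − 23.6)/2 = 2.05 m; q_6 = 0.44 × 0.12 × 2.05 = 0.1082 m³/s
Q = Σ qᵢ = 6.882 m³/s
= 6.882 × 3600 = 24780 m³/h

24800 m³/h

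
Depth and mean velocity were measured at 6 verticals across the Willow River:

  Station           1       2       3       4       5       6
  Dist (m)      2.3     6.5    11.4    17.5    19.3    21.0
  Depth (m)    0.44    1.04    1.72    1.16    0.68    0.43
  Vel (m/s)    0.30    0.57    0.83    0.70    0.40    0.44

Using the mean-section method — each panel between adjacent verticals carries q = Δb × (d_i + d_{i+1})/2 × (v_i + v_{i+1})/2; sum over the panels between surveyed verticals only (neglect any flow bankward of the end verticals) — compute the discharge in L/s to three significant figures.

14100 L/s

Panel 1-2: Δb = 4.2 m, d̄ = (0.44+1.04)/2 = 0.74, v̄ = (0.30+0.57)/2 = 0.435 → q = 4.2×0.74×0.435 = 1.352 m³/s
Panel 2-3: Δb = 4.9 m, d̄ = (1.04+1.72)/2 = 1.38, v̄ = (0.57+0.83)/2 = 0.7 → q = 4.9×1.38×0.7 = 4.733 m³/s
Panel 3-4: Δb = 6.1 m, d̄ = (1.72+1.16)/2 = 1.44, v̄ = (0.83+0.70)/2 = 0.765 → q = 6.1×1.44×0.765 = 6.720 m³/s
Panel 4-5: Δb = 1.8 m, d̄ = (1.16+0.68)/2 = 0.92, v̄ = (0.70+0.40)/2 = 0.55 → q = 1.8×0.92×0.55 = 0.9108 m³/s
Panel 5-6: Δb = 1.7 m, d̄ = (0.68+0.43)/2 = 0.555, v̄ = (0.40+0.44)/2 = 0.42 → q = 1.7×0.555×0.42 = 0.3963 m³/s
Q = Σ q = 14.11 m³/s
= 14.11 × 1000 = 14110 L/s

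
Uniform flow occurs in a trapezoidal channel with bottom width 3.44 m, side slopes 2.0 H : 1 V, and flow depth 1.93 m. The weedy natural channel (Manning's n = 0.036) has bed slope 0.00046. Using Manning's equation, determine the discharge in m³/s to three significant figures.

9.30 m³/s

A = (b + z·y)·y = (3.44 + 2.0×1.93)×1.93 = 14.09 m²
P = b + 2y√(1+z²) = 3.44 + 2×1.93×√(1+2.0²) = 12.07 m
R = A/P = 14.09/12.07 = 1.167 m
Q = (1/n)·A·R^(2/3)·S^(1/2) = (1/0.036) × 14.09 × 1.167^(2/3) × 0.00046^(1/2) = 9.305 m³/s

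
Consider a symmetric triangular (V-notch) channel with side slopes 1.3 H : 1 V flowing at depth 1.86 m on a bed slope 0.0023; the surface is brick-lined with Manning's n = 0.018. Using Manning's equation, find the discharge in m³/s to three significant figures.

9.78 m³/s

A = z·y² = 1.3×1.86² = 4.497 m²
P = 2y√(1+z²) = 2×1.86×√(1+1.3²) = 6.101 m
R = A/P = 4.497/6.101 = 0.7371 m
Q = (1/n)·A·R^(2/3)·S^(1/2) = (1/0.018) × 4.497 × 0.7371^(2/3) × 0.0023^(1/2) = 9.778 m³/s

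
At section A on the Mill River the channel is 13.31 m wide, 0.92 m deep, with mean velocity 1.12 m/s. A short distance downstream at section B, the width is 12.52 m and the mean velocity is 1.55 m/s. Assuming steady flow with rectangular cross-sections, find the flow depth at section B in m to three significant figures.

0.707 m

Q = A₁V₁ = (13.31×0.92) × 1.12 = 13.71 m³/s
d₂ = Q/(b₂ V₂) = 13.71/(12.52×1.55) = 0.7067 m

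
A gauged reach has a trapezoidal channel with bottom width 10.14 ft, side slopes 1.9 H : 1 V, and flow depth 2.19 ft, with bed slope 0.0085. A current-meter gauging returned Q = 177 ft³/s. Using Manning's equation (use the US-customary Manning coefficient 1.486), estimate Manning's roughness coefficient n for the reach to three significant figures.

0.0332

A = (b + z·y)·y = (10.14 + 1.9×2.19)×2.19 = 31.32 ft²
P = b + 2y√(1+z²) = 10.14 + 2×2.19×√(1+1.9²) = 19.54 ft
R = A/P = 31.32/19.54 = 1.602 ft
n = (1.486/Q)·A·R^(2/3)·S^(1/2) = (1.486/177) × 31.32 × 1.369 × 0.09220 = 0.03320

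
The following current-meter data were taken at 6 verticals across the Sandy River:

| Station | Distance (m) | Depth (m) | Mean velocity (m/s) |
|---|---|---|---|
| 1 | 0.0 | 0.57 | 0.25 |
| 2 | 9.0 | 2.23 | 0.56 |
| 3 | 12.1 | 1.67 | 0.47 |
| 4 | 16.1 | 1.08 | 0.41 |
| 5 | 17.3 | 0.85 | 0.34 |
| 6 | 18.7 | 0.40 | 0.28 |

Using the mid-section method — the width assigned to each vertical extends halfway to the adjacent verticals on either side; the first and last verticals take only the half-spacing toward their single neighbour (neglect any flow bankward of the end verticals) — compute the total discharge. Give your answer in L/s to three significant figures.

12600 L/s

w_1 = (9.0 − 0.0)/2 = 4.5 m; q_1 = 0.25 × 0.57 × 4.5 = 0.6413 m³/s
w_2 = (12.1 − 0.0)/2 = 6.05 m; q_2 = 0.56 × 2.23 × 6.05 = 7.555 m³/s
w_3 = (16.1 − 9.0)/2 = 3.55 m; q_3 = 0.47 × 1.67 × 3.55 = 2.786 m³/s
w_4 = (17.3 − 12.1)/2 = 2.6 m; q_4 = 0.41 × 1.08 × 2.6 = 1.151 m³/s
w_5 = (18.7 − 16.1)/2 = 1.3 m; q_5 = 0.34 × 0.85 × 1.3 = 0.3757 m³/s
w_6 = (18.7 − 17.3)/2 = 0.7 m; q_6 = 0.28 × 0.40 × 0.7 = 0.07840 m³/s
Q = Σ qᵢ = 12.59 m³/s
= 12.59 × 1000 = 12590 L/s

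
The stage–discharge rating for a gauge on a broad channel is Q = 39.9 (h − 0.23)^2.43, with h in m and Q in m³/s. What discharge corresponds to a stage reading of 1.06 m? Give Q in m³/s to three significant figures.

Q = 39.9 × (1.06 − 0.23)^2.43 = 39.9 × 0.83^2.43 = 25.37 m³/s

25.4 m³/s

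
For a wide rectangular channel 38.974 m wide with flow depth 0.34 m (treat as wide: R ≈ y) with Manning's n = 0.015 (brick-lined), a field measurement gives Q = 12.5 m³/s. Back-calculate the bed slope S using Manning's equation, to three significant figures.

A = b·y = 38.974 × 0.34 = 13.25 m²
Wide channel: R ≈ y = 0.34 m
S = (Q·n / (1·A·R^(2/3)))² = (12.5×0.015 / (1×13.25×0.4871))² = 0.0008437

0.000844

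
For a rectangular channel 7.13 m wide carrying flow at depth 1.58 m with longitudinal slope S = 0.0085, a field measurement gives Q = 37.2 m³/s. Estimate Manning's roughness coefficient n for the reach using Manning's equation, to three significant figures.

0.0297

A = b·y = 7.13 × 1.58 = 11.27 m²
P = b + 2y = 7.13 + 2×1.58 = 10.29 m
R = A/P = 11.27/10.29 = 1.095 m
n = (1/Q)·A·R^(2/3)·S^(1/2) = (1/37.2) × 11.27 × 1.062 × 0.09220 = 0.02966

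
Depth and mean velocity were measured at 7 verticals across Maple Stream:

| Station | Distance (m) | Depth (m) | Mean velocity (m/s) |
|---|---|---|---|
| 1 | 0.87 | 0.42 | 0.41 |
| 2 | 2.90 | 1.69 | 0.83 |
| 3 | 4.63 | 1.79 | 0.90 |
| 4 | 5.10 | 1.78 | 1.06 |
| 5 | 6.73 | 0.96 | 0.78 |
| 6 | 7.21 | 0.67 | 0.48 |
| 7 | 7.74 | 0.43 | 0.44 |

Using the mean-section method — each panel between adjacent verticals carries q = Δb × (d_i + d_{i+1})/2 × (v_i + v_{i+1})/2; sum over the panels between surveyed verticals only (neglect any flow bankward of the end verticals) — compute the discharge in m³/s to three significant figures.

Panel 1-2: Δb = 2.03 m, d̄ = (0.42+1.69)/2 = 1.055, v̄ = (0.41+0.83)/2 = 0.62 → q = 2.03×1.055×0.62 = 1.328 m³/s
Panel 2-3: Δb = 1.73 m, d̄ = (1.69+1.79)/2 = 1.74, v̄ = (0.83+0.90)/2 = 0.865 → q = 1.73×1.74×0.865 = 2.604 m³/s
Panel 3-4: Δb = 0.47 m, d̄ = (1.79+1.78)/2 = 1.785, v̄ = (0.90+1.06)/2 = 0.98 → q = 0.47×1.785×0.98 = 0.8222 m³/s
Panel 4-5: Δb = 1.63 m, d̄ = (1.78+0.96)/2 = 1.37, v̄ = (1.06+0.78)/2 = 0.92 → q = 1.63×1.37×0.92 = 2.054 m³/s
Panel 5-6: Δb = 0.48 m, d̄ = (0.96+0.67)/2 = 0.815, v̄ = (0.78+0.48)/2 = 0.63 → q = 0.48×0.815×0.63 = 0.2465 m³/s
Panel 6-7: Δb = 0.53 m, d̄ = (0.67+0.43)/2 = 0.55, v̄ = (0.48+0.44)/2 = 0.46 → q = 0.53×0.55×0.46 = 0.1341 m³/s
Q = Σ q = 7.189 m³/s

7.19 m³/s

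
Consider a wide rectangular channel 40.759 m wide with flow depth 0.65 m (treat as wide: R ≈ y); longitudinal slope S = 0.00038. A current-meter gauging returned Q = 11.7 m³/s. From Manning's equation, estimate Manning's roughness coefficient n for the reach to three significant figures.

A = b·y = 40.759 × 0.65 = 26.49 m²
Wide channel: R ≈ y = 0.65 m
n = (1/Q)·A·R^(2/3)·S^(1/2) = (1/11.7) × 26.49 × 0.7504 × 0.01949 = 0.03312

0.0331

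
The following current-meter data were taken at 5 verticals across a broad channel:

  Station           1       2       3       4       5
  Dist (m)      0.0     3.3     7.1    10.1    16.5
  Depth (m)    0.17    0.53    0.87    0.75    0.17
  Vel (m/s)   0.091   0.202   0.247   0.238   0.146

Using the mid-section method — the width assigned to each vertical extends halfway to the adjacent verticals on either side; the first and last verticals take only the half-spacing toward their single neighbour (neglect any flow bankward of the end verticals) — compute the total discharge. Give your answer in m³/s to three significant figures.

2.05 m³/s

w_1 = (3.3 − 0.0)/2 = 1.65 m; q_1 = 0.091 × 0.17 × 1.65 = 0.02553 m³/s
w_2 = (7.1 − 0.0)/2 = 3.55 m; q_2 = 0.202 × 0.53 × 3.55 = 0.3801 m³/s
w_3 = (10.1 − 3.3)/2 = 3.4 m; q_3 = 0.247 × 0.87 × 3.4 = 0.7306 m³/s
w_4 = (16.5 − 7.1)/2 = 4.7 m; q_4 = 0.238 × 0.75 × 4.7 = 0.8390 m³/s
w_5 = (16.5 − 10.1)/2 = 3.2 m; q_5 = 0.146 × 0.17 × 3.2 = 0.07942 m³/s
Q = Σ qᵢ = 2.055 m³/s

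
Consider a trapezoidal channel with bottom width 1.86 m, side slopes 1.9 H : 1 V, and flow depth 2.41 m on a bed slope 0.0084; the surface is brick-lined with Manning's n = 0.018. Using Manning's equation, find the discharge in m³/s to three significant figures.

A = (b + z·y)·y = (1.86 + 1.9×2.41)×2.41 = 15.52 m²
P = b + 2y√(1+z²) = 1.86 + 2×2.41×√(1+1.9²) = 12.21 m
R = A/P = 15.52/12.21 = 1.271 m
Q = (1/n)·A·R^(2/3)·S^(1/2) = (1/0.018) × 15.52 × 1.271^(2/3) × 0.0084^(1/2) = 92.71 m³/s

92.7 m³/s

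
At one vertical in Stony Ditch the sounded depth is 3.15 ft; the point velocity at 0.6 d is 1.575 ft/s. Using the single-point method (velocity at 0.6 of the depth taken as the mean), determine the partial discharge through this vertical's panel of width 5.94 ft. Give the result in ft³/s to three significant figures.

29.5 ft³/s

v̄ = v₀.₆ = 1.575 ft/s
q = v̄ × d × w = 1.575 × 3.15 × 5.94 = 29.47 ft³/s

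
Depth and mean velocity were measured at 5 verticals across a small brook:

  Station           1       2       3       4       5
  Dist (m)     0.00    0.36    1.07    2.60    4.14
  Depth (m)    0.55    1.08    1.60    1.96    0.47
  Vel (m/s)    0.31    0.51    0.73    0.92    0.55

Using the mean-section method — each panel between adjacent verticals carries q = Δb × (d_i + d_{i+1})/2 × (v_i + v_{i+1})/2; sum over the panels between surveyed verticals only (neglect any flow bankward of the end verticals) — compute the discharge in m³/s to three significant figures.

Panel 1-2: Δb = 0.36 m, d̄ = (0.55+1.08)/2 = 0.815, v̄ = (0.31+0.51)/2 = 0.41 → q = 0.36×0.815×0.41 = 0.1203 m³/s
Panel 2-3: Δb = 0.71 m, d̄ = (1.08+1.60)/2 = 1.34, v̄ = (0.51+0.73)/2 = 0.62 → q = 0.71×1.34×0.62 = 0.5899 m³/s
Panel 3-4: Δb = 1.53 m, d̄ = (1.60+1.96)/2 = 1.78, v̄ = (0.73+0.92)/2 = 0.825 → q = 1.53×1.78×0.825 = 2.247 m³/s
Panel 4-5: Δb = 1.54 m, d̄ = (1.96+0.47)/2 = 1.215, v̄ = (0.92+0.55)/2 = 0.735 → q = 1.54×1.215×0.735 = 1.375 m³/s
Q = Σ q = 4.332 m³/s

4.33 m³/s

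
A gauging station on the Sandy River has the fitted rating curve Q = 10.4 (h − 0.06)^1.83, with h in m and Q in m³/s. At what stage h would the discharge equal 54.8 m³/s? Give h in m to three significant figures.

2.54 m

h − h₀ = (Q/C)^(1/b) = (54.8/10.4)^(1/1.83) = 2.480 m
h = 0.06 + 2.480 = 2.540 m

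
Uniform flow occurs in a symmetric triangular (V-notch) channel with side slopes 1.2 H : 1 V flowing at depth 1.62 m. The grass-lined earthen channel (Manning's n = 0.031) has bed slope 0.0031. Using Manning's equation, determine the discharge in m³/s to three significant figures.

4.12 m³/s

A = z·y² = 1.2×1.62² = 3.149 m²
P = 2y√(1+z²) = 2×1.62×√(1+1.2²) = 5.061 m
R = A/P = 3.149/5.061 = 0.6223 m
Q = (1/n)·A·R^(2/3)·S^(1/2) = (1/0.031) × 3.149 × 0.6223^(2/3) × 0.0031^(1/2) = 4.123 m³/s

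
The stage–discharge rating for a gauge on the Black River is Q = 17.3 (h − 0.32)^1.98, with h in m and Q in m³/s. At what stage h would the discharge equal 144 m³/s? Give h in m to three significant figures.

3.24 m

h − h₀ = (Q/C)^(1/b) = (144/17.3)^(1/1.98) = 2.916 m
h = 0.32 + 2.916 = 3.236 m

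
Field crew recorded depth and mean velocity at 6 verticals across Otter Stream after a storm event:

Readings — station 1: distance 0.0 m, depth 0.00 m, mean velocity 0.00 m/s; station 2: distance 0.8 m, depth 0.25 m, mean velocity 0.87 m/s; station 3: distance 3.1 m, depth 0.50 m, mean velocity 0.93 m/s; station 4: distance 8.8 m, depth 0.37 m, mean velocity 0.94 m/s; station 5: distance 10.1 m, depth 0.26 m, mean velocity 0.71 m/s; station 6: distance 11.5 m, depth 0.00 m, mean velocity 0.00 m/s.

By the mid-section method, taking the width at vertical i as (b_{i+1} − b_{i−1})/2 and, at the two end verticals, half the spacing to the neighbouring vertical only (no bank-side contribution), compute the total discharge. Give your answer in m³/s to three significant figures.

3.66 m³/s

w_2 = (3.1 − 0.0)/2 = 1.55 m; q_2 = 0.87 × 0.25 × 1.55 = 0.3371 m³/s
w_3 = (8.8 − 0.8)/2 = 4 m; q_3 = 0.93 × 0.50 × 4 = 1.860 m³/s
w_4 = (10.1 − 3.1)/2 = 3.5 m; q_4 = 0.94 × 0.37 × 3.5 = 1.217 m³/s
w_5 = (11.5 − 8.8)/2 = 1.35 m; q_5 = 0.71 × 0.26 × 1.35 = 0.2492 m³/s
Stations 1, 6 contribute zero (depth or velocity is 0).
Q = Σ qᵢ = 3.664 m³/s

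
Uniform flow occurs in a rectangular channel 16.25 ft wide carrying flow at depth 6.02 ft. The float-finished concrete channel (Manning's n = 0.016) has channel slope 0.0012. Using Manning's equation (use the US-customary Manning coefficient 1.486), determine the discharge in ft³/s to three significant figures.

A = b·y = 16.25 × 6.02 = 97.83 ft²
P = b + 2y = 16.25 + 2×6.02 = 28.29 ft
R = A/P = 97.83/28.29 = 3.458 ft
Q = (1.486/n)·A·R^(2/3)·S^(1/2) = (1.486/0.016) × 97.83 × 3.458^(2/3) × 0.0012^(1/2) = 719.7 ft³/s

720 ft³/s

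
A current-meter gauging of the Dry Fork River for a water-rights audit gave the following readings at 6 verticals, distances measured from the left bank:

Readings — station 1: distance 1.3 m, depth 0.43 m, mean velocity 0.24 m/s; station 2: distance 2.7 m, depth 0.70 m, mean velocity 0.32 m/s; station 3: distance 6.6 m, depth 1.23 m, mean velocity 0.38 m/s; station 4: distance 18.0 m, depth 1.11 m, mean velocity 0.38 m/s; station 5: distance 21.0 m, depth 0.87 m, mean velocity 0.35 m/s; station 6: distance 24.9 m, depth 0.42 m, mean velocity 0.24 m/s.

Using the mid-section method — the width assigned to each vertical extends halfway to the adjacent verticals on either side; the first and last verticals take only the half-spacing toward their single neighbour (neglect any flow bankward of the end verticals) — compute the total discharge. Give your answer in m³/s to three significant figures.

w_1 = (2.7 − 1.3)/2 = 0.7 m; q_1 = 0.24 × 0.43 × 0.7 = 0.07224 m³/s
w_2 = (6.6 − 1.3)/2 = 2.65 m; q_2 = 0.32 × 0.70 × 2.65 = 0.5936 m³/s
w_3 = (18.0 − 2.7)/2 = 7.65 m; q_3 = 0.38 × 1.23 × 7.65 = 3.576 m³/s
w_4 = (21.0 − 6.6)/2 = 7.2 m; q_4 = 0.38 × 1.11 × 7.2 = 3.037 m³/s
w_5 = (24.9 − 18.0)/2 = 3.45 m; q_5 = 0.35 × 0.87 × 3.45 = 1.051 m³/s
w_6 = (24.9 − 21.0)/2 = 1.95 m; q_6 = 0.24 × 0.42 × 1.95 = 0.1966 m³/s
Q = Σ qᵢ = 8.525 m³/s

8.53 m³/s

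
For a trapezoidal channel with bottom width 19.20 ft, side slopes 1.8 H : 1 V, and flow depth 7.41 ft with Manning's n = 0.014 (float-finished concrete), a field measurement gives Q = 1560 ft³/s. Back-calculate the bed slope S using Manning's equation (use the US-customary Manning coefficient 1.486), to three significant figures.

A = (b + z·y)·y = (19.20 + 1.8×7.41)×7.41 = 241.1 ft²
P = b + 2y√(1+z²) = 19.20 + 2×7.41×√(1+1.8²) = 49.72 ft
R = A/P = 241.1/49.72 = 4.850 ft
S = (Q·n / (1.486·A·R^(2/3)))² = (1560×0.014 / (1.486×241.1×2.865))² = 0.0004527

0.000453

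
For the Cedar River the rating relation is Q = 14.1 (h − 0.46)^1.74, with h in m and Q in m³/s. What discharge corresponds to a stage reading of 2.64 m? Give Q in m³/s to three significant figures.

54.7 m³/s

Q = 14.1 × (2.64 − 0.46)^1.74 = 14.1 × 2.18^1.74 = 54.72 m³/s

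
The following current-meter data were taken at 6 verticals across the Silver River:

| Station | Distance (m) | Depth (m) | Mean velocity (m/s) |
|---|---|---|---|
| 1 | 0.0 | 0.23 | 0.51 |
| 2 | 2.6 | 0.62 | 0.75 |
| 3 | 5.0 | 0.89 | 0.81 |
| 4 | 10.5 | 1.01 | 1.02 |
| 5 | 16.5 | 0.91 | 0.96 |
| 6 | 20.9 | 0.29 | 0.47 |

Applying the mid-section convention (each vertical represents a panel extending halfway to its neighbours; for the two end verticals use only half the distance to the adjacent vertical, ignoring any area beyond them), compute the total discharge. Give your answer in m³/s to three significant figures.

14.9 m³/s

w_1 = (2.6 − 0.0)/2 = 1.3 m; q_1 = 0.51 × 0.23 × 1.3 = 0.1525 m³/s
w_2 = (5.0 − 0.0)/2 = 2.5 m; q_2 = 0.75 × 0.62 × 2.5 = 1.163 m³/s
w_3 = (10.5 − 2.6)/2 = 3.95 m; q_3 = 0.81 × 0.89 × 3.95 = 2.848 m³/s
w_4 = (16.5 − 5.0)/2 = 5.75 m; q_4 = 1.02 × 1.01 × 5.75 = 5.924 m³/s
w_5 = (20.9 − 10.5)/2 = 5.2 m; q_5 = 0.96 × 0.91 × 5.2 = 4.543 m³/s
w_6 = (20.9 − 16.5)/2 = 2.2 m; q_6 = 0.47 × 0.29 × 2.2 = 0.2999 m³/s
Q = Σ qᵢ = 14.93 m³/s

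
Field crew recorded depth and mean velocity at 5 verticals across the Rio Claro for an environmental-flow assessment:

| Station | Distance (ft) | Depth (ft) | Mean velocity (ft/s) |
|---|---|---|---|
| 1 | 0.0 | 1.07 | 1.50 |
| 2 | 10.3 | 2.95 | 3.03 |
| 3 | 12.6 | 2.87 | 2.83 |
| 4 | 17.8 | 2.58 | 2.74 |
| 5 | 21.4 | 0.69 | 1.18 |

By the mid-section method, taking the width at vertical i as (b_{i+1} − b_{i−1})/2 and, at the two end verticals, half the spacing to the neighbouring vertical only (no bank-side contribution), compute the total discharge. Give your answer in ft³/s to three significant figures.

w_1 = (10.3 − 0.0)/2 = 5.15 ft; q_1 = 1.50 × 1.07 × 5.15 = 8.266 ft³/s
w_2 = (12.6 − 0.0)/2 = 6.3 ft; q_2 = 3.03 × 2.95 × 6.3 = 56.31 ft³/s
w_3 = (17.8 − 10.3)/2 = 3.75 ft; q_3 = 2.83 × 2.87 × 3.75 = 30.46 ft³/s
w_4 = (21.4 − 12.6)/2 = 4.4 ft; q_4 = 2.74 × 2.58 × 4.4 = 31.10 ft³/s
w_5 = (21.4 − 17.8)/2 = 1.8 ft; q_5 = 1.18 × 0.69 × 1.8 = 1.466 ft³/s
Q = Σ qᵢ = 127.6 ft³/s

128 ft³/s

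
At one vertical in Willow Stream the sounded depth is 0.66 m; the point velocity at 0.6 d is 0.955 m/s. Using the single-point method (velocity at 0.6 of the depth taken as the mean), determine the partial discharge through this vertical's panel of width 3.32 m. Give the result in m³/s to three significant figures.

v̄ = v₀.₆ = 0.955 m/s
q = v̄ × d × w = 0.9550 × 0.66 × 3.32 = 2.093 m³/s

2.09 m³/s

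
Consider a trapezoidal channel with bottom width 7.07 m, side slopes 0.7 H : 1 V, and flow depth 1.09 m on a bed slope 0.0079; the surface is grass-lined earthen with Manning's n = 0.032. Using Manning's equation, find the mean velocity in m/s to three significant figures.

A = (b + z·y)·y = (7.07 + 0.7×1.09)×1.09 = 8.538 m²
P = b + 2y√(1+z²) = 7.07 + 2×1.09×√(1+0.7²) = 9.731 m
R = A/P = 8.538/9.731 = 0.8774 m
Q = (1/n)·A·R^(2/3)·S^(1/2) = (1/0.032) × 8.538 × 0.8774^(2/3) × 0.0079^(1/2) = 21.73 m³/s
V = Q/A = 21.73/8.538 = 2.546 m/s

2.55 m/s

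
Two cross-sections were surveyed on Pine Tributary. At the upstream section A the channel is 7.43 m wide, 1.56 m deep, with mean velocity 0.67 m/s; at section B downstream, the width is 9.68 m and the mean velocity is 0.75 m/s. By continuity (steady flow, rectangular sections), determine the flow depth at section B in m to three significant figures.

Q = A₁V₁ = (7.43×1.56) × 0.67 = 7.766 m³/s
d₂ = Q/(b₂ V₂) = 7.766/(9.68×0.75) = 1.070 m

1.07 m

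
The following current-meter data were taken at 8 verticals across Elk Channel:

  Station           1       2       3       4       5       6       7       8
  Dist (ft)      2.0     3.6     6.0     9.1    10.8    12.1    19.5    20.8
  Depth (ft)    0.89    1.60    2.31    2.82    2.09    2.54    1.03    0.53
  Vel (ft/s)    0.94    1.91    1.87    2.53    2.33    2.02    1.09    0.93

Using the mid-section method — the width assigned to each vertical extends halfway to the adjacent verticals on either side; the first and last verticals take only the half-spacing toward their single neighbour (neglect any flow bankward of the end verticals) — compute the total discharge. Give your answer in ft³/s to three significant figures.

70.6 ft³/s

w_1 = (3.6 − 2.0)/2 = 0.8 ft; q_1 = 0.94 × 0.89 × 0.8 = 0.6693 ft³/s
w_2 = (6.0 − 2.0)/2 = 2 ft; q_2 = 1.91 × 1.60 × 2 = 6.112 ft³/s
w_3 = (9.1 − 3.6)/2 = 2.75 ft; q_3 = 1.87 × 2.31 × 2.75 = 11.88 ft³/s
w_4 = (10.8 − 6.0)/2 = 2.4 ft; q_4 = 2.53 × 2.82 × 2.4 = 17.12 ft³/s
w_5 = (12.1 − 9.1)/2 = 1.5 ft; q_5 = 2.33 × 2.09 × 1.5 = 7.305 ft³/s
w_6 = (19.5 − 10.8)/2 = 4.35 ft; q_6 = 2.02 × 2.54 × 4.35 = 22.32 ft³/s
w_7 = (20.8 − 12.1)/2 = 4.35 ft; q_7 = 1.09 × 1.03 × 4.35 = 4.884 ft³/s
w_8 = (20.8 − 19.5)/2 = 0.65 ft; q_8 = 0.93 × 0.53 × 0.65 = 0.3204 ft³/s
Q = Σ qᵢ = 70.61 ft³/s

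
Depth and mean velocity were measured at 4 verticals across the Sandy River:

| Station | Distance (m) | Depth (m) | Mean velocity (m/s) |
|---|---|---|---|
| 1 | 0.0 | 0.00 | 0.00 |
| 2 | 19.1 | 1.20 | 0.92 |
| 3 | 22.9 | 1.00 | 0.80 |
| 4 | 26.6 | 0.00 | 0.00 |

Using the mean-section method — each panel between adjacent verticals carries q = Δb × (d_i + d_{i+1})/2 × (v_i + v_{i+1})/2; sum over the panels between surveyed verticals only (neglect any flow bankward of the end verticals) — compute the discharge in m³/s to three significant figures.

9.61 m³/s

Panel 1-2: Δb = 19.1 m, d̄ = (0.00+1.20)/2 = 0.6, v̄ = (0.00+0.92)/2 = 0.46 → q = 19.1×0.6×0.46 = 5.272 m³/s
Panel 2-3: Δb = 3.8 m, d̄ = (1.20+1.00)/2 = 1.1, v̄ = (0.92+0.80)/2 = 0.86 → q = 3.8×1.1×0.86 = 3.595 m³/s
Panel 3-4: Δb = 3.7 m, d̄ = (1.00+0.00)/2 = 0.5, v̄ = (0.80+0.00)/2 = 0.4 → q = 3.7×0.5×0.4 = 0.7400 m³/s
Q = Σ q = 9.606 m³/s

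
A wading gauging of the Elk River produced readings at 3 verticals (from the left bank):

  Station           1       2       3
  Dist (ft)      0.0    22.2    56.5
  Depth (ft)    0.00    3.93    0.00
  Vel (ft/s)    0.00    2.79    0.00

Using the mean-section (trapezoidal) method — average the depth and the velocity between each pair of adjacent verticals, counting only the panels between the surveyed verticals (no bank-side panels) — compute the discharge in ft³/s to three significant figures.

155 ft³/s

Panel 1-2: Δb = 22.2 ft, d̄ = (0.00+3.93)/2 = 1.965, v̄ = (0.00+2.79)/2 = 1.395 → q = 22.2×1.965×1.395 = 60.85 ft³/s
Panel 2-3: Δb = 34.3 ft, d̄ = (3.93+0.00)/2 = 1.965, v̄ = (2.79+0.00)/2 = 1.395 → q = 34.3×1.965×1.395 = 94.02 ft³/s
Q = Σ q = 154.9 ft³/s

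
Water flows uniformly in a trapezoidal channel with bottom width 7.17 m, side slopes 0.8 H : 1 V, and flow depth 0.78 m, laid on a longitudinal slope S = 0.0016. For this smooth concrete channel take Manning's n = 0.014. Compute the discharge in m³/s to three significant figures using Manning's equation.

13.2 m³/s

A = (b + z·y)·y = (7.17 + 0.8×0.78)×0.78 = 6.079 m²
P = b + 2y√(1+z²) = 7.17 + 2×0.78×√(1+0.8²) = 9.168 m
R = A/P = 6.079/9.168 = 0.6631 m
Q = (1/n)·A·R^(2/3)·S^(1/2) = (1/0.014) × 6.079 × 0.6631^(2/3) × 0.0016^(1/2) = 13.21 m³/s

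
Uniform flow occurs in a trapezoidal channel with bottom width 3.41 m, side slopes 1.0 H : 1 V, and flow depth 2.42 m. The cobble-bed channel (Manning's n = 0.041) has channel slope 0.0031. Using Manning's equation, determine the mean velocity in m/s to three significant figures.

1.68 m/s

A = (b + z·y)·y = (3.41 + 1.0×2.42)×2.42 = 14.11 m²
P = b + 2y√(1+z²) = 3.41 + 2×2.42×√(1+1.0²) = 10.25 m
R = A/P = 14.11/10.25 = 1.376 m
Q = (1/n)·A·R^(2/3)·S^(1/2) = (1/0.041) × 14.11 × 1.376^(2/3) × 0.0031^(1/2) = 23.70 m³/s
V = Q/A = 23.70/14.11 = 1.680 m/s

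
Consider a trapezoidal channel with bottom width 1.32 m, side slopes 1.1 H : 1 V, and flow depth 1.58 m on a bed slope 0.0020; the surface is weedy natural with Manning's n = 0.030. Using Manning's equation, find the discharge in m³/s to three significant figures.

A = (b + z·y)·y = (1.32 + 1.1×1.58)×1.58 = 4.832 m²
P = b + 2y√(1+z²) = 1.32 + 2×1.58×√(1+1.1²) = 6.018 m
R = A/P = 4.832/6.018 = 0.8029 m
Q = (1/n)·A·R^(2/3)·S^(1/2) = (1/0.030) × 4.832 × 0.8029^(2/3) × 0.0020^(1/2) = 6.222 m³/s

6.22 m³/s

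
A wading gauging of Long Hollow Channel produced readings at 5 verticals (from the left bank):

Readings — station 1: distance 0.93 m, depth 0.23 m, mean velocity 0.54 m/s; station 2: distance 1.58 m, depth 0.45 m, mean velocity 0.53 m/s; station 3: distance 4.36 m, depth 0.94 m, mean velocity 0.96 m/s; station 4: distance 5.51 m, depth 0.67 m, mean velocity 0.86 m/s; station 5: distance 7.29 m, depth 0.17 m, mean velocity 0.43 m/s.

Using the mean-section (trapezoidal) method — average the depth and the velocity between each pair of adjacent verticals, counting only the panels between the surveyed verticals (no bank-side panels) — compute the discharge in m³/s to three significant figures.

2.88 m³/s

Panel 1-2: Δb = 0.65 m, d̄ = (0.23+0.45)/2 = 0.34, v̄ = (0.54+0.53)/2 = 0.535 → q = 0.65×0.34×0.535 = 0.1182 m³/s
Panel 2-3: Δb = 2.78 m, d̄ = (0.45+0.94)/2 = 0.695, v̄ = (0.53+0.96)/2 = 0.745 → q = 2.78×0.695×0.745 = 1.439 m³/s
Panel 3-4: Δb = 1.15 m, d̄ = (0.94+0.67)/2 = 0.805, v̄ = (0.96+0.86)/2 = 0.91 → q = 1.15×0.805×0.91 = 0.8424 m³/s
Panel 4-5: Δb = 1.78 m, d̄ = (0.67+0.17)/2 = 0.42, v̄ = (0.86+0.43)/2 = 0.645 → q = 1.78×0.42×0.645 = 0.4822 m³/s
Q = Σ q = 2.882 m³/s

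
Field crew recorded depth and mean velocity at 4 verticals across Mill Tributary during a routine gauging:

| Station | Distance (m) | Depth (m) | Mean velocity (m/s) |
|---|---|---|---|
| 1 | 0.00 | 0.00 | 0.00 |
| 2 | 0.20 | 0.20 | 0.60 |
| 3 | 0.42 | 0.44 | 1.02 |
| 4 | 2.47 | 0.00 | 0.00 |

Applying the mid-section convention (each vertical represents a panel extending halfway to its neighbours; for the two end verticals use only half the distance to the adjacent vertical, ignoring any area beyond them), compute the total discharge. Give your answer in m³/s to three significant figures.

w_2 = (0.42 − 0.00)/2 = 0.21 m; q_2 = 0.60 × 0.20 × 0.21 = 0.02520 m³/s
w_3 = (2.47 − 0.20)/2 = 1.135 m; q_3 = 1.02 × 0.44 × 1.135 = 0.5094 m³/s
Stations 1, 4 contribute zero (depth or velocity is 0).
Q = Σ qᵢ = 0.5346 m³/s

0.535 m³/s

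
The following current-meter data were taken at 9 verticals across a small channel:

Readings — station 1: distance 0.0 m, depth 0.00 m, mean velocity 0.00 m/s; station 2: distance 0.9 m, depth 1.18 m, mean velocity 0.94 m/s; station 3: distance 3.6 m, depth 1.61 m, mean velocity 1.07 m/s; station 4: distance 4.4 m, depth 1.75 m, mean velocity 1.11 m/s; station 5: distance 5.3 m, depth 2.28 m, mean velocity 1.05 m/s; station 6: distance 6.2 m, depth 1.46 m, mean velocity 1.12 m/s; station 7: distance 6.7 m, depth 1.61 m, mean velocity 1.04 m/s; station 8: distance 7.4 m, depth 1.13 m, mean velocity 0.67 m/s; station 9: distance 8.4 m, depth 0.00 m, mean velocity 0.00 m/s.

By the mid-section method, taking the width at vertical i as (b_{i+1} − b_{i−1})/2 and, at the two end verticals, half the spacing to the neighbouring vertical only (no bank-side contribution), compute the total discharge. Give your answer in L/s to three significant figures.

w_2 = (3.6 − 0.0)/2 = 1.8 m; q_2 = 0.94 × 1.18 × 1.8 = 1.997 m³/s
w_3 = (4.4 − 0.9)/2 = 1.75 m; q_3 = 1.07 × 1.61 × 1.75 = 3.015 m³/s
w_4 = (5.3 − 3.6)/2 = 0.85 m; q_4 = 1.11 × 1.75 × 0.85 = 1.651 m³/s
w_5 = (6.2 − 4.4)/2 = 0.9 m; q_5 = 1.05 × 2.28 × 0.9 = 2.155 m³/s
w_6 = (6.7 − 5.3)/2 = 0.7 m; q_6 = 1.12 × 1.46 × 0.7 = 1.145 m³/s
w_7 = (7.4 − 6.2)/2 = 0.6 m; q_7 = 1.04 × 1.61 × 0.6 = 1.005 m³/s
w_8 = (8.4 − 6.7)/2 = 0.85 m; q_8 = 0.67 × 1.13 × 0.85 = 0.6435 m³/s
Stations 1, 9 contribute zero (depth or velocity is 0).
Q = Σ qᵢ = 11.61 m³/s
= 11.61 × 1000 = 11610 L/s

11600 L/s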